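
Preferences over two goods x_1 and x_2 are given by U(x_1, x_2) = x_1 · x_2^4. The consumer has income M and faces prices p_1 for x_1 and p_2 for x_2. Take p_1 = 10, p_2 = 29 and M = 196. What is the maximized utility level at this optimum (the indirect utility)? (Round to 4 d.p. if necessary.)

The MRS is (1/4)·x_2/x_1. Set MRS = p_1/p_2.
Rearranging, p_2·x_2 = 4·p_1·x_1. Substituting into the budget gives p_1·x_1·(1 + 4) = M.
Demand: x_1*(p_1,p_2,M) = 0.2·M/p_1 and x_2* = 0.8·M/p_2.
At p_1=10, p_2=29, M=196: x_1* = 0.2·196/10 = 3.92, x_2* = 5.4069.
Utility at the optimum: U(3.92, 5.4069) = 3350.2584.

V = 3350.2584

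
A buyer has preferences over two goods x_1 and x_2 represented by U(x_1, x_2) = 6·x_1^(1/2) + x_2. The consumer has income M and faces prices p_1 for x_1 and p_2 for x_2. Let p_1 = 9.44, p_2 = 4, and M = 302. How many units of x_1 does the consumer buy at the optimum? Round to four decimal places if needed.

x_1* = 1.6159

Solve: √x_1 = 3·p_2/p_1, so x_1*(p_1,p_2) = (3·p_2/p_1)², and x_2* = (M − p_1·x_1*)/p_2.
Plugging in: x_1* = (3·4/9.44)² = 1.6159.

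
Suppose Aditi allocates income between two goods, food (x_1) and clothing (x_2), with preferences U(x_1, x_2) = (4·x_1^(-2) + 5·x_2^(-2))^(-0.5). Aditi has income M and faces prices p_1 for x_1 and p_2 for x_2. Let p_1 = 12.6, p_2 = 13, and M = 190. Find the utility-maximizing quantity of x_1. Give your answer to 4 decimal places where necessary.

MU_x_1 ∝ 4·x_1^(-3), MU_x_2 ∝ 5·x_2^(-3), so MRS = (4/5)·(x_2/x_1)^(3) = p_1/p_2.
Hence x_2/x_1 = ((5/4)·p_1/p_2)^(1/(3)), i.e. raised to the 1/3 power.
With the ratio pinned down, the budget gives x_1* = M/(p_1 + p_2·(x_2/x_1)) and x_2* = (x_2/x_1)·x_1*.
Numerically x_2/x_1 = 1.066054, so x_1* = 190/(12.6 + 13·1.066054) = 7.181.

x_1* = 7.181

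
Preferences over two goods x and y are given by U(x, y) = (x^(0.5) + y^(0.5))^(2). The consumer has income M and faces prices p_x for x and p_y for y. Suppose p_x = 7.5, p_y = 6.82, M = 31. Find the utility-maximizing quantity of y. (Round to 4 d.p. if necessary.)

From the CES first-order condition, (y/x)^(0.5) = p_x/p_y.
Solve for the ratio: y/x = [p_x/p_y]^(2).
With the ratio pinned down, the budget gives x* = M/(p_x + p_y·(y/x)) and y* = (y/x)·x*.
Numerically y/x = 1.209355, so x* = 31/(7.5 + 6.82·1.209355) = 1.9685 and y* = 1.209355·1.9685 = 2.3807.

y* = 2.3807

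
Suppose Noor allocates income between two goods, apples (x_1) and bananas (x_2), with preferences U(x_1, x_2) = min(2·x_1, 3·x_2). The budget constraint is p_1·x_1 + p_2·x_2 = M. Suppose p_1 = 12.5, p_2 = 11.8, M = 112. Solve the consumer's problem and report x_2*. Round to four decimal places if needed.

x_2* = 3.6661

Demand: x_1*(p_1,p_2,M) = 3·M/(3·p_1 + 2·p_2), x_2* = 2·M/(3·p_1 + 2·p_2).
Here 3·12.5 + 2·11.8 = 61.1, giving x_2* = 3.6661.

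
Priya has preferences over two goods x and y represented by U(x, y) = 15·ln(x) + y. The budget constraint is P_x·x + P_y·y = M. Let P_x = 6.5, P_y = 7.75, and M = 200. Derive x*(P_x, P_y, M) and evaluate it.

At the given prices: x* = 15·7.75/6.5 = 17.8846.

x* = 17.8846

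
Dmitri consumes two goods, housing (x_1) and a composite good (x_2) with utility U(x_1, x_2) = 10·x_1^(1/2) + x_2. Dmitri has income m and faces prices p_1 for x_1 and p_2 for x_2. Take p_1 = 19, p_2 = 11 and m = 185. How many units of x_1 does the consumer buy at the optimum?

Utility is quasi-linear in x_2; the FOC for x_1 is 5/√x_1 = p_1/p_2.
Solve: √x_1 = 5·p_2/p_1, so x_1*(p_1,p_2) = (5·p_2/p_1)², and x_2* = (m − p_1·x_1*)/p_2.
Plugging in: x_1* = (5·11/19)² = 8.3795.

x_1* = 8.3795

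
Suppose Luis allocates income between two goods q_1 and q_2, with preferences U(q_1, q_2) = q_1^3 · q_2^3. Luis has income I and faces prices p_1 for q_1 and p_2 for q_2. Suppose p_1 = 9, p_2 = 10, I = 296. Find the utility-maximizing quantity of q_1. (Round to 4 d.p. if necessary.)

q_1* = 16.4444

Tangency: MRS = q_2/q_1 = p_1/p_2.
Rearranging, p_2·q_2 = p_1·q_1. Substituting into the budget gives p_1·q_1·(1 + 1) = I.
Demand: q_1*(p_1,p_2,I) = 0.5·I/p_1 and q_2* = 0.5·I/p_2.
At p_1=9, p_2=10, I=296: q_1* = 0.5·296/9 = 16.4444.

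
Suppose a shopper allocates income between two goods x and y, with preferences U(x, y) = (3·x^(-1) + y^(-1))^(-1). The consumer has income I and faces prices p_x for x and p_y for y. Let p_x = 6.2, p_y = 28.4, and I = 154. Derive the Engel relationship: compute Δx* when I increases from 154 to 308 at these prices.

Δx* = 11.1102

Numerically y/x = 0.269759, so x* = 154/(6.2 + 28.4·0.269759) = 11.1102.
At I' = 308: x* = 22.2204. Change: 22.2204 − 11.1102 = 11.1102.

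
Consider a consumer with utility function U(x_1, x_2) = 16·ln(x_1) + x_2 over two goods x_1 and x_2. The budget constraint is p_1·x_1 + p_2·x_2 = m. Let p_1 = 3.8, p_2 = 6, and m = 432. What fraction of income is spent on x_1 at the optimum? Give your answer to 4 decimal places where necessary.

MU_x_1 = 16/x_1, MU_x_2 = 1. Tangency: 16/x_1 = p_1/p_2.
So x_1*(p_1,p_2) = 16·p_2/p_1, independent of income; and x_2* = (m − 16·p_2)/p_2.
At the given prices: x_1* = 16·6/3.8 = 25.2632, and x_2* = 56.
Expenditure on x_1: 3.8·25.2632 = 96; share = 0.2222.

share on x_1 = 0.2222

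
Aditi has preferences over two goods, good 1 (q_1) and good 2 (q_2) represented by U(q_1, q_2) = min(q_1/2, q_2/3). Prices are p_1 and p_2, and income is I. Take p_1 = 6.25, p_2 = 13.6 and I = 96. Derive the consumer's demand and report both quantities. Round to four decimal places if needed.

Demand: q_1*(p_1,p_2,I) = 2·I/(2·p_1 + 3·p_2), q_2* = 3·I/(2·p_1 + 3·p_2).
Here 2·6.25 + 3·13.6 = 53.3, giving q_1* = 3.6023 and q_2* = 5.4034.

q_1* = 3.6023, q_2* = 5.4034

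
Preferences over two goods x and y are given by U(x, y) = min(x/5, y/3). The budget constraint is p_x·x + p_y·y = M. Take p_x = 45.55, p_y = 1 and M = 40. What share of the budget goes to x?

Leontief preferences: the optimum is at the kink where x/5 = y/3, i.e. y = (3/5)·x.
Budget: p_x·x + p_y·(3/5)·x = M, so (5·p_x + 3·p_y)·x = 5·M.
Demand: x*(p_x,p_y,M) = 5·M/(5·p_x + 3·p_y), y* = 3·M/(5·p_x + 3·p_y).
Here 5·45.55 + 3·1 = 230.75, giving x* = 0.8667 and y* = 0.52.
Expenditure on x: 45.55·0.8667 = 39.48; share = 0.987.

share on x = 0.987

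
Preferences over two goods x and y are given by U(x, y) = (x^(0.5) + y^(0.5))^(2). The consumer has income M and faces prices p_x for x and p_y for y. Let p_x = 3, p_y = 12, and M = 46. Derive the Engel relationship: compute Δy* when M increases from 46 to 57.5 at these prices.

Δy* = 0.1917

MRS = MU_x/MU_y = (y/x)^(0.5). Set equal to p_x/p_y.
Solve for the ratio: y/x = [p_x/p_y]^(2).
With the ratio pinned down, the budget gives x* = M/(p_x + p_y·(y/x)) and y* = (y/x)·x*.
Numerically y/x = 0.0625, so x* = 46/(3 + 12·0.0625) = 12.2667 and y* = 0.0625·12.2667 = 0.7667.
At M' = 57.5: y* = 0.9583. Change: 0.9583 − 0.7667 = 0.1917.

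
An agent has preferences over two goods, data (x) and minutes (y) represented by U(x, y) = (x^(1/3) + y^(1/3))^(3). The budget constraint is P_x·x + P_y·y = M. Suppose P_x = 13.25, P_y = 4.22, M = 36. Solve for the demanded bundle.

MU_x ∝ x^(-2/3), MU_y ∝ y^(-2/3), so MRS = (y/x)^(2/3) = P_x/P_y.
Solve for the ratio: y/x = [P_x/P_y]^(1.5).
With the ratio pinned down, the budget gives x* = M/(P_x + P_y·(y/x)) and y* = (y/x)·x*.
Numerically y/x = 5.56359, so x* = 36/(13.25 + 4.22·5.56359) = 0.9802 and y* = 5.56359·0.9802 = 5.4533.

x* = 0.9802, y* = 5.4533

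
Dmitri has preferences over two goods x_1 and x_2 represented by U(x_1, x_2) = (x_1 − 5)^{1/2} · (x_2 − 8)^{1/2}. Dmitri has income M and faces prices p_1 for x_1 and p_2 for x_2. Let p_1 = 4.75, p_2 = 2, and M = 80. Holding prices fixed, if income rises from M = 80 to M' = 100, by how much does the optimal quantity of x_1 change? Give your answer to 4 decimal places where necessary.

This is Cobb-Douglas in (x_1−5, x_2−8): tangency gives 0.5·p_2·(x_2−8) = 0.5·p_1·(x_1−5).
After buying the subsistence bundle (5, 8), a share 0.5 of the remaining income goes to x_1: x_1* = 5 + 0.5·(M − 5p_1 − 8p_2)/p_1.
Discretionary income = 80 − 5·4.75 − 8·2 = 40.25; x_1* = 5 + 0.5·40.25/4.75 = 9.2368.
At M' = 100: x_1* = 11.3421. Change: 11.3421 − 9.2368 = 2.1053.

Δx_1* = 2.1053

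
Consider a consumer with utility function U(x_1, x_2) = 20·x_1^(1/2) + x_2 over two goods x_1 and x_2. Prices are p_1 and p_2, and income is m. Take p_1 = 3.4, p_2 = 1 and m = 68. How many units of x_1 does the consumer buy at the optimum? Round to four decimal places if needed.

x_1* = 8.6505

MU_x_1 = 10/√x_1, MU_x_2 = 1. Tangency: 10/√x_1 = p_1/p_2.
Solve: √x_1 = 10·p_2/p_1, so x_1*(p_1,p_2) = (10·p_2/p_1)², and x_2* = (m − p_1·x_1*)/p_2.
Plugging in: x_1* = (10·1/3.4)² = 8.6505.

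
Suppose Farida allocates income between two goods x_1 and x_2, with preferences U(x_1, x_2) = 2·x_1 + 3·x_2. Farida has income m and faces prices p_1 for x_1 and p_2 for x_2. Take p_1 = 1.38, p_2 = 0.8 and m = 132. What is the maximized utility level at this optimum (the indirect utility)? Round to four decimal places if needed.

V = 495

Numerically: x_1* = 0, x_2* = 165.
Utility at the optimum: U(0, 165) = 495.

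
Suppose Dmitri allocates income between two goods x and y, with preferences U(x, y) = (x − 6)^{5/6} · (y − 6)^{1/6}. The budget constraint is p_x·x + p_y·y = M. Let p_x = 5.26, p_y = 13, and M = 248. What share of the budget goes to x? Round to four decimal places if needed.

Discretionary income = 248 − 6·5.26 − 6·13 = 138.44; x* = 6 + 5/6·138.44/5.26 = 27.9328; y* = 6 + 1/6·138.44/13 = 7.7749.
Expenditure on x: 5.26·27.9328 = 146.9267; share = 0.5924.

share on x = 0.5924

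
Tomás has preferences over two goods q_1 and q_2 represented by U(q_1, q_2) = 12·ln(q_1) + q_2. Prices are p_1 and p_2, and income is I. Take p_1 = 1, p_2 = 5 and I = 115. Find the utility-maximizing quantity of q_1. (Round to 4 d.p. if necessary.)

MU_q_1 = 12/q_1, MU_q_2 = 1. Tangency: 12/q_1 = p_1/p_2.
So q_1*(p_1,p_2) = 12·p_2/p_1, independent of income; and q_2* = (I − 12·p_2)/p_2.
At the given prices: q_1* = 12·5/1 = 60.

q_1* = 60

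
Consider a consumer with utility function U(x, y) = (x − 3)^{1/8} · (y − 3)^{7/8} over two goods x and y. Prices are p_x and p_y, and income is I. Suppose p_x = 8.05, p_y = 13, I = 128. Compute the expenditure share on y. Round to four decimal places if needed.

This is Cobb-Douglas in (x−3, y−3): tangency gives 0.125·p_y·(y−3) = 0.875·p_x·(x−3).
Substituting into the budget: x* = 3 + 0.125·(I − 3·p_x − 3·p_y)/p_x, and y* = 3 + 0.875·(…)/p_y.
Discretionary income = 128 − 3·8.05 − 3·13 = 64.85; x* = 3 + 0.125·64.85/8.05 = 4.007; y* = 3 + 0.875·64.85/13 = 7.3649.
Expenditure on y: 13·7.3649 = 95.7438; share = 0.748.

share on y = 0.748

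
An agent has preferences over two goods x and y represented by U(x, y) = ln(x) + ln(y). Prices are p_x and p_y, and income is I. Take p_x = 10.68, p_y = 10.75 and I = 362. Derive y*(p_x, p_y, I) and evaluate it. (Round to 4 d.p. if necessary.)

Tangency: MRS = y/x = p_x/p_y.
Rearranging, p_y·y = p_x·x. Substituting into the budget gives p_x·x·(1 + 1) = I.
Demand: x*(p_x,p_y,I) = 0.5·I/p_x and y* = 0.5·I/p_y.
At p_x=10.68, p_y=10.75, I=362: y* = 0.5·362/10.75 = 16.8372.

y* = 16.8372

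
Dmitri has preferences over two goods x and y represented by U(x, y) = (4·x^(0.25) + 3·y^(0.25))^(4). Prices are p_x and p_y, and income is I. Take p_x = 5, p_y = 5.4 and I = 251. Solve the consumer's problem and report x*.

MU_x ∝ 4·x^(-0.75), MU_y ∝ 3·y^(-0.75), so MRS = (4/3)·(y/x)^(0.75) = p_x/p_y.
Hence y/x = ((3/4)·p_x/p_y)^(1/(0.75)), i.e. raised to the 4/3 power.
With the ratio pinned down, the budget gives x* = I/(p_x + p_y·(y/x)) and y* = (y/x)·x*.
Numerically y/x = 0.614964, so x* = 251/(5 + 5.4·0.614964) = 30.1653.

x* = 30.1653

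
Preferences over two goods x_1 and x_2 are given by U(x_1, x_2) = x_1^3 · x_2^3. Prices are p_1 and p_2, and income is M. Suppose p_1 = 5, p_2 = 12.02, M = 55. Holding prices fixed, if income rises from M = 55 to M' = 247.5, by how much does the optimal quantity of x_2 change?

Δx_2* = 8.0075

The MRS is x_2/x_1. Set MRS = p_1/p_2.
Rearranging, p_2·x_2 = p_1·x_1. Substituting into the budget gives p_1·x_1·(1 + 1) = M.
Demand: x_1*(p_1,p_2,M) = 0.5·M/p_1 and x_2* = 0.5·M/p_2.
At p_1=5, p_2=12.02, M=55: x_2* = 0.5·55/12.02 = 2.2879.
At M' = 247.5: x_2* = 10.2953. Change: 10.2953 − 2.2879 = 8.0075.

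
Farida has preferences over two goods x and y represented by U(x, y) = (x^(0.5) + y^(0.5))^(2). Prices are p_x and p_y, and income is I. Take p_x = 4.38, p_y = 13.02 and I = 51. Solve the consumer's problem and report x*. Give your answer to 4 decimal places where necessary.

MRS = MU_x/MU_y = (y/x)^(0.5). Set equal to p_x/p_y.
Hence y/x = (p_x/p_y)^(1/(0.5)), i.e. raised to the 2 power.
Substitute y = (y/x)·x into the budget: x* = I/(p_x + p_y·(y/x)).
Numerically y/x = 0.113169, so x* = 51/(4.38 + 13.02·0.113169) = 8.7128.

x* = 8.7128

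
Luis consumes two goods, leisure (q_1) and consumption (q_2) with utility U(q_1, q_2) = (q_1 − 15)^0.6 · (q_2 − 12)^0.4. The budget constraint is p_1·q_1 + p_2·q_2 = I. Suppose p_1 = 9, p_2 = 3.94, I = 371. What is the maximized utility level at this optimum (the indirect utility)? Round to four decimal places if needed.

This is Cobb-Douglas in (q_1−15, q_2−12): tangency gives 0.6·p_2·(q_2−12) = 0.4·p_1·(q_1−15).
Substituting into the budget: q_1* = 15 + 0.6·(I − 15·p_1 − 12·p_2)/p_1, and q_2* = 12 + 0.4·(…)/p_2.
Discretionary income = 371 − 15·9 − 12·3.94 = 188.72; q_1* = 15 + 0.6·188.72/9 = 27.5813; q_2* = 12 + 0.4·188.72/3.94 = 31.1594.
Utility at the optimum: U(27.5813, 31.1594) = 14.8864.

V = 14.8864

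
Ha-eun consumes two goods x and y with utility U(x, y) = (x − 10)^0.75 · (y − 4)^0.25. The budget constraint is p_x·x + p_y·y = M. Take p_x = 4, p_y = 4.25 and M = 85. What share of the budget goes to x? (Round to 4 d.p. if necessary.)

share on x = 0.7176

This is Cobb-Douglas in (x−10, y−4): tangency gives 0.75·p_y·(y−4) = 0.25·p_x·(x−10).
Substituting into the budget: x* = 10 + 0.75·(M − 10·p_x − 4·p_y)/p_x, and y* = 4 + 0.25·(…)/p_y.
Discretionary income = 85 − 10·4 − 4·4.25 = 28; x* = 10 + 0.75·28/4 = 15.25; y* = 4 + 0.25·28/4.25 = 5.6471.
Expenditure on x: 4·15.25 = 61; share = 0.7176.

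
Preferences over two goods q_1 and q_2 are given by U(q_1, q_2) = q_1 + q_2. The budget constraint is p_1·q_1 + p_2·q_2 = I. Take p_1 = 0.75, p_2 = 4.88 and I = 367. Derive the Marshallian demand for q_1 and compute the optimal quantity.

q_1* = 489.3333

Perfect substitutes: compare marginal utility per dollar. 1/p_1 vs 1/p_2 → 1.3333 vs 0.2049.
q_1 gives more utility per dollar, so spend all income on q_1: q_1* = I/p_1, q_2* = 0.
Numerically: q_1* = 489.3333, q_2* = 0.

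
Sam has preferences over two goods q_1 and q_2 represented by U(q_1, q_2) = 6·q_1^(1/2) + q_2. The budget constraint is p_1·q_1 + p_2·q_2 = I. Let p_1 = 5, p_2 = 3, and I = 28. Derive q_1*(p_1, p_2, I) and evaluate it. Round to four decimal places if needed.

q_1* = 3.24

Set MRS = p_1/p_2: 3·q_1^(−1/2) = p_1/p_2.
Solve: √q_1 = 3·p_2/p_1, so q_1*(p_1,p_2) = (3·p_2/p_1)², and q_2* = (I − p_1·q_1*)/p_2.
Plugging in: q_1* = (3·3/5)² = 3.24.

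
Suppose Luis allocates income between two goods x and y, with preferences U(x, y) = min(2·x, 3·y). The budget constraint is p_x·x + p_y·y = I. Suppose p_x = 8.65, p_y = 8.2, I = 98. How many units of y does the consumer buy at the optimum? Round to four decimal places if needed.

With perfect complements, no substitution: consume in ratio x:y = 3:2.
Budget: p_x·x + p_y·(2/3)·x = I, so (3·p_x + 2·p_y)·x = 3·I.
Demand: x*(p_x,p_y,I) = 3·I/(3·p_x + 2·p_y), y* = 2·I/(3·p_x + 2·p_y).
Here 3·8.65 + 2·8.2 = 42.35, giving y* = 4.6281.

y* = 4.6281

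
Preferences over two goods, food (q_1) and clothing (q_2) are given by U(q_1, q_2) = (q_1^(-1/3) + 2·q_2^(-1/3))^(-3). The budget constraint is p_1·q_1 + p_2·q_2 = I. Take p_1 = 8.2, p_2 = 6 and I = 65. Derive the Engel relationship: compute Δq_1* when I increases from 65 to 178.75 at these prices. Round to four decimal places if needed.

MU_q_1 ∝ q_1^(-4/3), MU_q_2 ∝ 2·q_2^(-4/3), so MRS = (1/2)·(q_2/q_1)^(4/3) = p_1/p_2.
Hence q_2/q_1 = (2·p_1/p_2)^(1/(4/3)), i.e. raised to the 0.75 power.
With the ratio pinned down, the budget gives q_1* = I/(p_1 + p_2·(q_2/q_1)) and q_2* = (q_2/q_1)·q_1*.
Numerically q_2/q_1 = 2.125786, so q_1* = 65/(8.2 + 6·2.125786) = 3.1019.
At I' = 178.75: q_1* = 8.5303. Change: 8.5303 − 3.1019 = 5.4284.

Δq_1* = 5.4284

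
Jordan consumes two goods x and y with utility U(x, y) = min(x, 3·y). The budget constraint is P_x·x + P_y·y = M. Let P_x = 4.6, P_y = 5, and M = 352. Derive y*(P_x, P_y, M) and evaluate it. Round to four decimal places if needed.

With perfect complements, no substitution: consume in ratio x:y = 3:1.
Budget: P_x·x + P_y·(1/3)·x = M, so (3·P_x + P_y)·x = 3·M.
Demand: x*(P_x,P_y,M) = 3·M/(3·P_x + P_y), y* = M/(3·P_x + P_y).
Here 3·4.6 + 5 = 18.8, giving y* = 18.7234.

y* = 18.7234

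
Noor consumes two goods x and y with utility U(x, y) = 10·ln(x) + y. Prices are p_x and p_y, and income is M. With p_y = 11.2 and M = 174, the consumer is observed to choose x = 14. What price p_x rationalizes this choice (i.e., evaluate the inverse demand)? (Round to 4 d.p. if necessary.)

MU_x = 10/x, MU_y = 1. Tangency: 10/x = p_x/p_y.
So x*(p_x,p_y) = 10·p_y/p_x, independent of income; and y* = (M − 10·p_y)/p_y.
Set x* = 14 in the demand function and solve for p_x: p_x = 8.

p_x = 8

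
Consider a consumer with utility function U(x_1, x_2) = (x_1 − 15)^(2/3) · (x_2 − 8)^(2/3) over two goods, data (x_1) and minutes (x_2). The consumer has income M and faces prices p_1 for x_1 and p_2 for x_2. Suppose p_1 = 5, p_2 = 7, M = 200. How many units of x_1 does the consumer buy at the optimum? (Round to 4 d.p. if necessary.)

x_1* = 21.9

This is Cobb-Douglas in (x_1−15, x_2−8): tangency gives 2/3·p_2·(x_2−8) = 2/3·p_1·(x_1−15).
After buying the subsistence bundle (15, 8), a share 0.5 of the remaining income goes to x_1: x_1* = 15 + 0.5·(M − 15p_1 − 8p_2)/p_1.
Discretionary income = 200 − 15·5 − 8·7 = 69; x_1* = 15 + 0.5·69/5 = 21.9.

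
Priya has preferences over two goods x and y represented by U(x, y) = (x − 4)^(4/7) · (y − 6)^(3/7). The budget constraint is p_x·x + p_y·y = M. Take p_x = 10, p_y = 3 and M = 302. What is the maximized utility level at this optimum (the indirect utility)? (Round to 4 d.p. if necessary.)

V = 20.6489

This is Cobb-Douglas in (x−4, y−6): tangency gives 4/7·p_y·(y−6) = 3/7·p_x·(x−4).
Substituting into the budget: x* = 4 + 4/7·(M − 4·p_x − 6·p_y)/p_x, and y* = 6 + 3/7·(…)/p_y.
Discretionary income = 302 − 4·10 − 6·3 = 244; x* = 4 + 4/7·244/10 = 17.9429; y* = 6 + 3/7·244/3 = 40.8571.
Utility at the optimum: U(17.9429, 40.8571) = 20.6489.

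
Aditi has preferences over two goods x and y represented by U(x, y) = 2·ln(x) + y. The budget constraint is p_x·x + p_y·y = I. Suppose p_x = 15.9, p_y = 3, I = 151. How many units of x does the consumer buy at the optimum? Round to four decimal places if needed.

MU_x = 2/x, MU_y = 1. Tangency: 2/x = p_x/p_y.
So x*(p_x,p_y) = 2·p_y/p_x, independent of income; and y* = (I − 2·p_y)/p_y.
At the given prices: x* = 2·3/15.9 = 0.3774.

x* = 0.3774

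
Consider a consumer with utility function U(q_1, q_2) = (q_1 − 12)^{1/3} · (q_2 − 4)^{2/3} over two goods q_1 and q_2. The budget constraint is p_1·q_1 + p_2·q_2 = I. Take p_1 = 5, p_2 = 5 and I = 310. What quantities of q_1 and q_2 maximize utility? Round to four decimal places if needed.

Substituting into the budget: q_1* = 12 + 1/3·(I − 12·p_1 − 4·p_2)/p_1, and q_2* = 4 + 2/3·(…)/p_2.
Discretionary income = 310 − 12·5 − 4·5 = 230; q_1* = 12 + 1/3·230/5 = 27.3333; q_2* = 4 + 2/3·230/5 = 34.6667.

q_1* = 27.3333, q_2* = 34.6667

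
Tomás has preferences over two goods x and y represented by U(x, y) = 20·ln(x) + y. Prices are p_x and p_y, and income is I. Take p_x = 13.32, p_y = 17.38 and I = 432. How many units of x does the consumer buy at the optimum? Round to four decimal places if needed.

MU_x = 20/x, MU_y = 1. Tangency: 20/x = p_x/p_y.
So x*(p_x,p_y) = 20·p_y/p_x, independent of income; and y* = (I − 20·p_y)/p_y.
At the given prices: x* = 20·17.38/13.32 = 26.0961.

x* = 26.0961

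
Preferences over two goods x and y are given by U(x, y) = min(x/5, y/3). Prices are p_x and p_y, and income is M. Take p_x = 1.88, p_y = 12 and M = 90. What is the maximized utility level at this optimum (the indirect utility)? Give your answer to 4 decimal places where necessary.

With perfect complements, no substitution: consume in ratio x:y = 5:3.
Budget: p_x·x + p_y·(3/5)·x = M, so (5·p_x + 3·p_y)·x = 5·M.
Demand: x*(p_x,p_y,M) = 5·M/(5·p_x + 3·p_y), y* = 3·M/(5·p_x + 3·p_y).
Here 5·1.88 + 3·12 = 45.4, giving x* = 9.9119 and y* = 5.9471.
Utility at the optimum: U(9.9119, 5.9471) = 1.9824.

V = 1.9824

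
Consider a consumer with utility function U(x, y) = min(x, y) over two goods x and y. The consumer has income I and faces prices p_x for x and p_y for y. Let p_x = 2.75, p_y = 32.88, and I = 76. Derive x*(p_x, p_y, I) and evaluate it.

With perfect complements, no substitution: consume in ratio x:y = 1:1.
Budget: p_x·x + p_y·x = I, so (p_x + p_y)·x = I.
Demand: x*(p_x,p_y,I) = I/(p_x + p_y), y* = I/(p_x + p_y).
Here 2.75 + 32.88 = 35.63, giving x* = 2.133.

x* = 2.133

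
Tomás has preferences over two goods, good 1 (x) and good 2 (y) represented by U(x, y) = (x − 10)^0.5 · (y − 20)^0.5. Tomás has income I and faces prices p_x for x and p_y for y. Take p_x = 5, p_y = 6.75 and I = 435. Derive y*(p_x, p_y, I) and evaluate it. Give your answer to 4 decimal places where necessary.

y* = 38.5185

This is Cobb-Douglas in (x−10, y−20): tangency gives 0.5·p_y·(y−20) = 0.5·p_x·(x−10).
After buying the subsistence bundle (10, 20), a share 0.5 of the remaining income goes to x: x* = 10 + 0.5·(I − 10p_x − 20p_y)/p_x.
Discretionary income = 435 − 10·5 − 20·6.75 = 250; y* = 20 + 0.5·250/6.75 = 38.5185.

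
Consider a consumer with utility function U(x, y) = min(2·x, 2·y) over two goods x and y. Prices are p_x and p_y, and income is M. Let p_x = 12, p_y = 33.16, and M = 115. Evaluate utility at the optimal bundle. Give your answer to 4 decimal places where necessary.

With perfect complements, no substitution: consume in ratio x:y = 2:2.
Budget: p_x·x + p_y·x = M, so (2·p_x + 2·p_y)·x = 2·M.
Demand: x*(p_x,p_y,M) = 2·M/(2·p_x + 2·p_y), y* = 2·M/(2·p_x + 2·p_y).
Here 2·12 + 2·33.16 = 90.32, giving x* = 2.5465 and y* = 2.5465.
Utility at the optimum: U(2.5465, 2.5465) = 5.093.

V = 5.093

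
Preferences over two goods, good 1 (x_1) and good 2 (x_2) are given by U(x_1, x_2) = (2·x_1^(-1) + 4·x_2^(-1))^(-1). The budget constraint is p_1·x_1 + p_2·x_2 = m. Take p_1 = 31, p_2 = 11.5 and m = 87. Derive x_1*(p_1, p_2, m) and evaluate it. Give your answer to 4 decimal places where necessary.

MRS = MU_x_1/MU_x_2 = (1/2)·(x_2/x_1)^(2). Set equal to p_1/p_2.
Hence x_2/x_1 = (2·p_1/p_2)^(1/(2)), i.e. raised to the 0.5 power.
With the ratio pinned down, the budget gives x_1* = m/(p_1 + p_2·(x_2/x_1)) and x_2* = (x_2/x_1)·x_1*.
Numerically x_2/x_1 = 2.321918, so x_1* = 87/(31 + 11.5·2.321918) = 1.5077.

x_1* = 1.5077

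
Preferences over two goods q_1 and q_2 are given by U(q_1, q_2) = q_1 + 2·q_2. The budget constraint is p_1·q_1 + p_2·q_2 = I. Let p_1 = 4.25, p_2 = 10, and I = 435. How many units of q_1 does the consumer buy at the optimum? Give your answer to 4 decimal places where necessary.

Numerically: q_1* = 102.3529, q_2* = 0.

q_1* = 102.3529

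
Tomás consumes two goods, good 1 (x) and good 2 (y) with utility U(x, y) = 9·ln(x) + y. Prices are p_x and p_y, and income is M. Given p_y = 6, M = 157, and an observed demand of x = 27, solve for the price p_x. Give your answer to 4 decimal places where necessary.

p_x = 2

MU_x = 9/x, MU_y = 1. Tangency: 9/x = p_x/p_y.
So x*(p_x,p_y) = 9·p_y/p_x, independent of income; and y* = (M − 9·p_y)/p_y.
Set x* = 27 in the demand function and solve for p_x: p_x = 2.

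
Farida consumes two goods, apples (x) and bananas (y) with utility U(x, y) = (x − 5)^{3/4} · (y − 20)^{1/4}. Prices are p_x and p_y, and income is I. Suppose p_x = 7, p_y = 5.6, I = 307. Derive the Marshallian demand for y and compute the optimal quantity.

y* = 27.1429

Let x' = x−5, y' = y−20. MRS = 3·y'/x' = p_x/p_y.
Substituting into the budget: x* = 5 + 0.75·(I − 5·p_x − 20·p_y)/p_x, and y* = 20 + 0.25·(…)/p_y.
Discretionary income = 307 − 5·7 − 20·5.6 = 160; y* = 20 + 0.25·160/5.6 = 27.1429.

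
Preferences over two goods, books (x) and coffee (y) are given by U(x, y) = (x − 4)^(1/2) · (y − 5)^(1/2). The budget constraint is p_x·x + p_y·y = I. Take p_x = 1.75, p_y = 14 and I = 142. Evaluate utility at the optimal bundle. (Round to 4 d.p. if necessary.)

V = 6.566

MRS = (y−5)/(x−4). Tangency with p_x/p_y gives y−5 = (p_x/p_y)·(x−4).
After buying the subsistence bundle (4, 5), a share 0.5 of the remaining income goes to x: x* = 4 + 0.5·(I − 4p_x − 5p_y)/p_x.
Discretionary income = 142 − 4·1.75 − 5·14 = 65; x* = 4 + 0.5·65/1.75 = 22.5714; y* = 5 + 0.5·65/14 = 7.3214.
Utility at the optimum: U(22.5714, 7.3214) = 6.566.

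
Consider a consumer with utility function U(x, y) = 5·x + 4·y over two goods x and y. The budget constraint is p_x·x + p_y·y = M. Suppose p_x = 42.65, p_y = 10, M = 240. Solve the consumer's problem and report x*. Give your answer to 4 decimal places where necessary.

Perfect substitutes: compare marginal utility per dollar. 5/p_x vs 4/p_y → 0.1172 vs 0.4.
y gives more utility per dollar, so spend all income on y: y* = M/p_y, x* = 0.
Numerically: x* = 0, y* = 24.

x* = 0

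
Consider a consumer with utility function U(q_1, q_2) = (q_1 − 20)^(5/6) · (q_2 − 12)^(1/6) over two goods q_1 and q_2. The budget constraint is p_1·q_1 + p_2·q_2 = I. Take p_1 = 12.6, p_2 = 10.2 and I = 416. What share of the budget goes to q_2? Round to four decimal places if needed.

share on q_2 = 0.3109

This is Cobb-Douglas in (q_1−20, q_2−12): tangency gives 5/6·p_2·(q_2−12) = 1/6·p_1·(q_1−20).
Substituting into the budget: q_1* = 20 + 5/6·(I − 20·p_1 − 12·p_2)/p_1, and q_2* = 12 + 1/6·(…)/p_2.
Discretionary income = 416 − 20·12.6 − 12·10.2 = 41.6; q_1* = 20 + 5/6·41.6/12.6 = 22.7513; q_2* = 12 + 1/6·41.6/10.2 = 12.6797.
Expenditure on q_2: 10.2·12.6797 = 129.3333; share = 0.3109.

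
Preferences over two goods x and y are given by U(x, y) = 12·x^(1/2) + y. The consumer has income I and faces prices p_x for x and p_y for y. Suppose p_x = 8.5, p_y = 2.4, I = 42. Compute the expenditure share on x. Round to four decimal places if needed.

share on x = 0.5808

Utility is quasi-linear in y; the FOC for x is 6/√x = p_x/p_y.
Solve: √x = 6·p_y/p_x, so x*(p_x,p_y) = (6·p_y/p_x)², and y* = (I − p_x·x*)/p_y.
Plugging in: x* = (6·2.4/8.5)² = 2.87, y* = 7.3353.
Expenditure on x: 8.5·2.87 = 24.3953; share = 0.5808.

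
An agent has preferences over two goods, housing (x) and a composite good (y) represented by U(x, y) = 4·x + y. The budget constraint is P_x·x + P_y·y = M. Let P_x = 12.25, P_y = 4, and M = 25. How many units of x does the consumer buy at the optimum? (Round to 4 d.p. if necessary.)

Linear utility — the consumer picks whichever good has higher MU/price: 4/12.25 = 0.3265 vs 1/4 = 0.25.
x gives more utility per dollar, so spend all income on x: x* = M/P_x, y* = 0.
Numerically: x* = 2.0408, y* = 0.

x* = 2.0408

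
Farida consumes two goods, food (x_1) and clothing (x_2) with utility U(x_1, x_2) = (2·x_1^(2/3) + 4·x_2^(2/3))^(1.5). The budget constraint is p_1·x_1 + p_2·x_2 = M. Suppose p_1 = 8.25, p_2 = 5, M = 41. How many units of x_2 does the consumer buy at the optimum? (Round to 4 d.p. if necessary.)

From the CES first-order condition, (1/2)·(x_2/x_1)^(1/3) = p_1/p_2.
Solve for the ratio: x_2/x_1 = [2·p_1/p_2]^(3).
Substitute x_2 = (x_2/x_1)·x_1 into the budget: x_1* = M/(p_1 + p_2·(x_2/x_1)).
Numerically x_2/x_1 = 35.937, so x_1* = 41/(8.25 + 5·35.937) = 0.2182 and x_2* = 35.937·0.2182 = 7.84.

x_2* = 7.84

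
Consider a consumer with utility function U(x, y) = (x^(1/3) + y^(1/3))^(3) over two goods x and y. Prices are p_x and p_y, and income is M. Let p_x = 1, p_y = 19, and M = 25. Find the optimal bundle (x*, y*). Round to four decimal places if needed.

MRS = MU_x/MU_y = (y/x)^(2/3). Set equal to p_x/p_y.
Hence y/x = (p_x/p_y)^(1/(2/3)), i.e. raised to the 1.5 power.
Substitute y = (y/x)·x into the budget: x* = M/(p_x + p_y·(y/x)).
Numerically y/x = 0.012075, so x* = 25/(1 + 19·0.012075) = 20.3349 and y* = 0.012075·20.3349 = 0.2455.

x* = 20.3349, y* = 0.2455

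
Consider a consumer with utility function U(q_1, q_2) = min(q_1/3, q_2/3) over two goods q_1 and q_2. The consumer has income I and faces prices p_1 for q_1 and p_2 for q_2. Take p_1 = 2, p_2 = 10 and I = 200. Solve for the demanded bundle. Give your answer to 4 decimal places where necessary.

With perfect complements, no substitution: consume in ratio q_1:q_2 = 3:3.
Budget: p_1·q_1 + p_2·q_1 = I, so (3·p_1 + 3·p_2)·q_1 = 3·I.
Demand: q_1*(p_1,p_2,I) = 3·I/(3·p_1 + 3·p_2), q_2* = 3·I/(3·p_1 + 3·p_2).
Here 3·2 + 3·10 = 36, giving q_1* = 16.6667 and q_2* = 16.6667.

q_1* = 16.6667, q_2* = 16.6667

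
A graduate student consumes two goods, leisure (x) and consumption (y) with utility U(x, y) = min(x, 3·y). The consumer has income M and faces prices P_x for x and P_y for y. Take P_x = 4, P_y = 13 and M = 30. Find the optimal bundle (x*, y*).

x* = 3.6, y* = 1.2

Here 3·4 + 13 = 25, giving x* = 3.6 and y* = 1.2.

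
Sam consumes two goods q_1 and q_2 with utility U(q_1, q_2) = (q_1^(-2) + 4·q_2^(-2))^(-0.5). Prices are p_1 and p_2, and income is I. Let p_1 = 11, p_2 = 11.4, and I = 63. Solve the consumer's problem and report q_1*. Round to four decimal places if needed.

q_1* = 2.1813

MRS = MU_q_1/MU_q_2 = (1/4)·(q_2/q_1)^(3). Set equal to p_1/p_2.
Solve for the ratio: q_2/q_1 = [4·p_1/p_2]^(1/3).
With the ratio pinned down, the budget gives q_1* = I/(p_1 + p_2·(q_2/q_1)) and q_2* = (q_2/q_1)·q_1*.
Numerically q_2/q_1 = 1.568613, so q_1* = 63/(11 + 11.4·1.568613) = 2.1813.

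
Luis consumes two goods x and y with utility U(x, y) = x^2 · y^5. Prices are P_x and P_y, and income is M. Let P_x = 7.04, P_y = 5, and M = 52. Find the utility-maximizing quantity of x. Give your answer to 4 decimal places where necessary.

The MRS is (2/5)·y/x. Set MRS = P_x/P_y.
Rearranging, P_y·y = (5/2)·P_x·x. Substituting into the budget gives P_x·x·(1 + (5/2)) = M.
Demand: x*(P_x,P_y,M) = 2/7·M/P_x and y* = 5/7·M/P_y.
At P_x=7.04, P_y=5, M=52: x* = 2/7·52/7.04 = 2.1104.

x* = 2.1104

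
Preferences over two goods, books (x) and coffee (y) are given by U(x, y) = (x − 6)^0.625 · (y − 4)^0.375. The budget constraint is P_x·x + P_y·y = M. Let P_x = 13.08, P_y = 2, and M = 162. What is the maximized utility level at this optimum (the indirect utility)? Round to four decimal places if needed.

This is Cobb-Douglas in (x−6, y−4): tangency gives 0.625·P_y·(y−4) = 0.375·P_x·(x−6).
After buying the subsistence bundle (6, 4), a share 0.625 of the remaining income goes to x: x* = 6 + 0.625·(M − 6P_x − 4P_y)/P_x.
Discretionary income = 162 − 6·13.08 − 4·2 = 75.52; x* = 6 + 0.625·75.52/13.08 = 9.6086; y* = 4 + 0.375·75.52/2 = 18.16.
Utility at the optimum: U(9.6086, 18.16) = 6.0254.

V = 6.0254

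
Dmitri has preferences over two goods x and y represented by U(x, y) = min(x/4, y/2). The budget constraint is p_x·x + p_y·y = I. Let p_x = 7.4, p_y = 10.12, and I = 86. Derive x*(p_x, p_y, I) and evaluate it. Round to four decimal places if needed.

x* = 6.9021

Leontief preferences: the optimum is at the kink where x/4 = y/2, i.e. y = (1/2)·x.
Budget: p_x·x + p_y·(1/2)·x = I, so (4·p_x + 2·p_y)·x = 4·I.
Demand: x*(p_x,p_y,I) = 4·I/(4·p_x + 2·p_y), y* = 2·I/(4·p_x + 2·p_y).
Here 4·7.4 + 2·10.12 = 49.84, giving x* = 6.9021.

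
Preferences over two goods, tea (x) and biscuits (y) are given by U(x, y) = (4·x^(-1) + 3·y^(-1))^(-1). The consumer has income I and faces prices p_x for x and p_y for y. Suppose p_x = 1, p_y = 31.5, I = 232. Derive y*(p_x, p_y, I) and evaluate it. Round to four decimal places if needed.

From the CES first-order condition, (4/3)·(y/x)^(2) = p_x/p_y.
Solve for the ratio: y/x = [(3/4)·p_x/p_y]^(0.5).
Substitute y = (y/x)·x into the budget: x* = I/(p_x + p_y·(y/x)).
Numerically y/x = 0.154303, so x* = 232/(1 + 31.5·0.154303) = 39.5867 and y* = 0.154303·39.5867 = 6.1084.

y* = 6.1084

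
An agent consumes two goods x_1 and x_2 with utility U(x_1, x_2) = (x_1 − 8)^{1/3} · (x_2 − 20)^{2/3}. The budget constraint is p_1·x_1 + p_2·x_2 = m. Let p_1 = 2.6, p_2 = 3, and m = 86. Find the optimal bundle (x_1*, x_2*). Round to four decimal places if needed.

This is Cobb-Douglas in (x_1−8, x_2−20): tangency gives 1/3·p_2·(x_2−20) = 2/3·p_1·(x_1−8).
Substituting into the budget: x_1* = 8 + 1/3·(m − 8·p_1 − 20·p_2)/p_1, and x_2* = 20 + 2/3·(…)/p_2.
Discretionary income = 86 − 8·2.6 − 20·3 = 5.2; x_1* = 8 + 1/3·5.2/2.6 = 8.6667; x_2* = 20 + 2/3·5.2/3 = 21.1556.

x_1* = 8.6667, x_2* = 21.1556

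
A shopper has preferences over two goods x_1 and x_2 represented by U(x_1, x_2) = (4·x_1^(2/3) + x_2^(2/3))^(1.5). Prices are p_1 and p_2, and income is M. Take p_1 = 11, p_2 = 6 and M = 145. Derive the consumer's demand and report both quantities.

x_1* = 12.5241, x_2* = 1.2058

From the CES first-order condition, 4·(x_2/x_1)^(1/3) = p_1/p_2.
Hence x_2/x_1 = ((1/4)·p_1/p_2)^(1/(1/3)), i.e. raised to the 3 power.
With the ratio pinned down, the budget gives x_1* = M/(p_1 + p_2·(x_2/x_1)) and x_2* = (x_2/x_1)·x_1*.
Numerically x_2/x_1 = 0.096282, so x_1* = 145/(11 + 6·0.096282) = 12.5241 and x_2* = 0.096282·12.5241 = 1.2058.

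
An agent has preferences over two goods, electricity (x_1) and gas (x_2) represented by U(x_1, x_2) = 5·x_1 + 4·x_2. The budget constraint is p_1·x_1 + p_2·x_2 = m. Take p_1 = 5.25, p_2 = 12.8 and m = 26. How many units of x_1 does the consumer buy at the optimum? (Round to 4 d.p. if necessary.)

x_1* = 4.9524

Perfect substitutes: compare marginal utility per dollar. 5/p_1 vs 4/p_2 → 0.9524 vs 0.3125.
x_1 gives more utility per dollar, so spend all income on x_1: x_1* = m/p_1, x_2* = 0.
Numerically: x_1* = 4.9524, x_2* = 0.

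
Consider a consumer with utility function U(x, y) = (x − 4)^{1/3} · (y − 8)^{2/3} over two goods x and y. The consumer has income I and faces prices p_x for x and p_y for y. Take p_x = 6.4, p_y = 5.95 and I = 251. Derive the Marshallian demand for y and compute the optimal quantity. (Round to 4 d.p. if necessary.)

This is Cobb-Douglas in (x−4, y−8): tangency gives 1/3·p_y·(y−8) = 2/3·p_x·(x−4).
After buying the subsistence bundle (4, 8), a share 1/3 of the remaining income goes to x: x* = 4 + 1/3·(I − 4p_x − 8p_y)/p_x.
Discretionary income = 251 − 4·6.4 − 8·5.95 = 177.8; y* = 8 + 2/3·177.8/5.95 = 27.9216.

y* = 27.9216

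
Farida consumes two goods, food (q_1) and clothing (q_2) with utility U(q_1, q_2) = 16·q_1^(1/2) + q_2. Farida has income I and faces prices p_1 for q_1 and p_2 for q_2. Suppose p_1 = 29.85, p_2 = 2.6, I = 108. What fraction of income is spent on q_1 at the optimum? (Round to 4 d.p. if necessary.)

share on q_1 = 0.1342

Utility is quasi-linear in q_2; the FOC for q_1 is 8/√q_1 = p_1/p_2.
Thus q_1* = (8·p_2/p_1)² — independent of I — with the rest of income spent on q_2.
Plugging in: q_1* = (8·2.6/29.85)² = 0.4856, q_2* = 35.9639.
Expenditure on q_1: 29.85·0.4856 = 14.4938; share = 0.1342.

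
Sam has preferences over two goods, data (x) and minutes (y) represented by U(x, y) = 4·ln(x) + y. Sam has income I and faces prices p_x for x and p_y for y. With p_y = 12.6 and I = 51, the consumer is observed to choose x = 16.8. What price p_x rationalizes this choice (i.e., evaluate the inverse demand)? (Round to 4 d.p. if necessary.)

p_x = 3

MU_x = 4/x, MU_y = 1. Tangency: 4/x = p_x/p_y.
So x*(p_x,p_y) = 4·p_y/p_x, independent of income; and y* = (I − 4·p_y)/p_y.
Set x* = 16.8 in the demand function and solve for p_x: p_x = 3.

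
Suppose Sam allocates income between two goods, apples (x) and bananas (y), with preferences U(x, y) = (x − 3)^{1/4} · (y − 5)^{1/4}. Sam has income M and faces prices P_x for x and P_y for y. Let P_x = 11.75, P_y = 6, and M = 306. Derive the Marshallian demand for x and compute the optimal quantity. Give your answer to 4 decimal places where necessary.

This is Cobb-Douglas in (x−3, y−5): tangency gives 0.25·P_y·(y−5) = 0.25·P_x·(x−3).
After buying the subsistence bundle (3, 5), a share 0.5 of the remaining income goes to x: x* = 3 + 0.5·(M − 3P_x − 5P_y)/P_x.
Discretionary income = 306 − 3·11.75 − 5·6 = 240.75; x* = 3 + 0.5·240.75/11.75 = 13.2447.

x* = 13.2447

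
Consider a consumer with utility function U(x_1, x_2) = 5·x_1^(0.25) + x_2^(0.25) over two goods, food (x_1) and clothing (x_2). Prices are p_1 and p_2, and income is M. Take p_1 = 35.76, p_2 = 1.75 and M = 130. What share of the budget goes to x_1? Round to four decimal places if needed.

share on x_1 = 0.7577

Numerically x_2/x_1 = 6.534102, so x_1* = 130/(35.76 + 1.75·6.534102) = 2.7545 and x_2* = 6.534102·2.7545 = 17.9985.
Expenditure on x_1: 35.76·2.7545 = 98.5026; share = 0.7577.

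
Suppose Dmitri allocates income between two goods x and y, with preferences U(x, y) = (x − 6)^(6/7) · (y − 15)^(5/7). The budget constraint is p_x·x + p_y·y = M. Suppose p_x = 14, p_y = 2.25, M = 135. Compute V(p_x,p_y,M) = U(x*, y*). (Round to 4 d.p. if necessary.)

This is Cobb-Douglas in (x−6, y−15): tangency gives 6/7·p_y·(y−15) = 5/7·p_x·(x−6).
Substituting into the budget: x* = 6 + 6/11·(M − 6·p_x − 15·p_y)/p_x, and y* = 15 + 5/11·(…)/p_y.
Discretionary income = 135 − 6·14 − 15·2.25 = 17.25; x* = 6 + 6/11·17.25/14 = 6.6721; y* = 15 + 5/11·17.25/2.25 = 18.4848.
Utility at the optimum: U(6.6721, 18.4848) = 1.7352.

V = 1.7352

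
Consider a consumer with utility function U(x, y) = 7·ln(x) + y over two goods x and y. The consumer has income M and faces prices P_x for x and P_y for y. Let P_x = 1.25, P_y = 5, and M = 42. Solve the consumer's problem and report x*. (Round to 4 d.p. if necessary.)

x* = 28

Set MRS = P_x/P_y: (7/x)/1 = P_x/P_y.
So x*(P_x,P_y) = 7·P_y/P_x, independent of income; and y* = (M − 7·P_y)/P_y.
At the given prices: x* = 7·5/1.25 = 28.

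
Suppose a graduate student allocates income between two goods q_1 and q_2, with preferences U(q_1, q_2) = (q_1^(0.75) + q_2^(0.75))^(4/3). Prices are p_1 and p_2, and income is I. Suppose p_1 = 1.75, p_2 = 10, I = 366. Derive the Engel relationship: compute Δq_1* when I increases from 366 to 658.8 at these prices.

MU_q_1 ∝ q_1^(-0.25), MU_q_2 ∝ q_2^(-0.25), so MRS = (q_2/q_1)^(0.25) = p_1/p_2.
Solve for the ratio: q_2/q_1 = [p_1/p_2]^(4).
With the ratio pinned down, the budget gives q_1* = I/(p_1 + p_2·(q_2/q_1)) and q_2* = (q_2/q_1)·q_1*.
Numerically q_2/q_1 = 0.000938, so q_1* = 366/(1.75 + 10·0.000938) = 208.028.
At I' = 658.8: q_1* = 374.4503. Change: 374.4503 − 208.028 = 166.4224.

Δq_1* = 166.4224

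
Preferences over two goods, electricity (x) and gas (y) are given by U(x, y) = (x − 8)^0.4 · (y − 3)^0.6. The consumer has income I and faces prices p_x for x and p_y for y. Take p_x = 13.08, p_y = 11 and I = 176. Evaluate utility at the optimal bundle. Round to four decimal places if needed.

V = 1.66

This is Cobb-Douglas in (x−8, y−3): tangency gives 0.4·p_y·(y−3) = 0.6·p_x·(x−8).
Substituting into the budget: x* = 8 + 0.4·(I − 8·p_x − 3·p_y)/p_x, and y* = 3 + 0.6·(…)/p_y.
Discretionary income = 176 − 8·13.08 − 3·11 = 38.36; x* = 8 + 0.4·38.36/13.08 = 9.1731; y* = 3 + 0.6·38.36/11 = 5.0924.
Utility at the optimum: U(9.1731, 5.0924) = 1.66.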